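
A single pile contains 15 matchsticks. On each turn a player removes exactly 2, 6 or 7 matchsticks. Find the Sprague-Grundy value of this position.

1

Build the Grundy sequence with g(k) = mex{g(k−s) : s ∈ {2, 6, 7}, s ≤ k}:
k:     0  1  2  3  4  5  6  7  8  9 10 11 12 13 14 15
g(k):  0  0  1  1  0  0  1  1  2  0  3  1  2  0  0  1
So g(15) = 1.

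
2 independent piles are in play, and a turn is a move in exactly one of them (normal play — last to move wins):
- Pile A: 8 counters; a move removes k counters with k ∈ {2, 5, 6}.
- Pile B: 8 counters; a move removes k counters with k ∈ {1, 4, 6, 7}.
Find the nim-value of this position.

Build the Grundy sequence for pile A with g(k) = mex{g(k−s) : s ∈ {2, 5, 6}, s ≤ k}:
g(0) = mex{} = 0
g(1) = mex{} = 0
g(2) = mex{0} = 1
g(3) = mex{0} = 1
g(4) = mex{1} = 0
g(5) = mex{0,1} = 2
g(6) = mex{0} = 1
g(7) = mex{0,1,2} = 3
g(8) = mex{1} = 0
So g(8) = 0.
For pile B, compute g(0), g(1), … with moves {1, 4, 6, 7}:
g(0) = mex{} = 0
g(1) = mex{0} = 1
g(2) = mex{1} = 0
g(3) = mex{0} = 1
g(4) = mex{0,1} = 2
g(5) = mex{1,2} = 0
g(6) = mex{0} = 1
g(7) = mex{0,1} = 2
g(8) = mex{0,1,2} = 3
So g(8) = 3.
By the Sprague-Grundy theorem, the Grundy value of a sum of independent games is the XOR of the component values.
Combined value = 0 XOR 3 = 3.

3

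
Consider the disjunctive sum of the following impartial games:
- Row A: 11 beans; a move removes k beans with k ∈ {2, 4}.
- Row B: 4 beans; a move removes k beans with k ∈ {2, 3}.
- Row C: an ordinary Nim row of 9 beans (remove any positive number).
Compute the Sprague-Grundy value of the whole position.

9

Grundy values for row A (subtraction set {2, 4}):
k:     0  1  2  3  4  5  6  7  8  9 10 11
g(k):  0  0  1  1  2  2  0  0  1  1  2  2
So g(11) = 2.
For row B, compute g(0), g(1), … with moves {2, 3}:
g(0) = mex{} = 0
g(1) = mex{} = 0
g(2) = mex{0} = 1
g(3) = mex{0} = 1
g(4) = mex{0,1} = 2
So g(4) = 2.
Row C is a plain Nim row of size 9, so its Grundy value is 9.
The value of a disjunctive sum is the nim-sum of the parts.
Combined value = 2 ⊕ 2 ⊕ 9 = 9.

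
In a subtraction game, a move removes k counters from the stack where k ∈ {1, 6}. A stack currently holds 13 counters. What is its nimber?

Grundy values for subtraction set {1, 6}:
k:     0  1  2  3  4  5  6  7  8  9 10 11 12 13
g(k):  0  1  0  1  0  1  2  0  1  0  1  0  1  2
So g(13) = 2.

2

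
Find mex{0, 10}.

1

0 is in the set but 1 is not, so the mex is 1.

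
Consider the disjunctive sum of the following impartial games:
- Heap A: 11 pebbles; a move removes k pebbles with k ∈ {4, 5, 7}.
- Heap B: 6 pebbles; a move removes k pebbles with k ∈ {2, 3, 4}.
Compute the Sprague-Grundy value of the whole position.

Build the Grundy sequence for heap A with g(k) = mex{g(k−s) : s ∈ {4, 5, 7}, s ≤ k}:
g(0) = mex{} = 0
g(1) = mex{} = 0
g(2) = mex{} = 0
g(3) = mex{} = 0
g(4) = mex{0} = 1
g(5) = mex{0} = 1
g(6) = mex{0} = 1
g(7) = mex{0} = 1
g(8) = mex{0,1} = 2
g(9) = mex{0,1} = 2
g(10) = mex{0,1} = 2
g(11) = mex{1} = 0
So g(11) = 0.
For heap B, compute g(0), g(1), … with moves {2, 3, 4}:
k:     0  1  2  3  4  5  6
g(k):  0  0  1  1  2  2  0
So g(6) = 0.
By the Sprague-Grundy theorem, the Grundy value of a sum of independent games is the XOR of the component values.
Combined value = 0 ⊕ 0 = 0.

0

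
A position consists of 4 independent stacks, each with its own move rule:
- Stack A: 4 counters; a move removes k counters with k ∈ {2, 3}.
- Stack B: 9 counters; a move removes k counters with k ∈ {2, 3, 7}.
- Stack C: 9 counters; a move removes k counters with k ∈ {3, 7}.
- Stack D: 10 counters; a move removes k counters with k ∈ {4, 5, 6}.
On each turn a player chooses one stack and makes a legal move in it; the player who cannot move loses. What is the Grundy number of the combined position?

Build the Grundy sequence for stack A with g(k) = mex{g(k−s) : s ∈ {2, 3}, s ≤ k}:
k:     0  1  2  3  4
g(k):  0  0  1  1  2
So g(4) = 2.
For stack B, compute g(0), g(1), … with moves {2, 3, 7}:
k:     0  1  2  3  4  5  6  7  8  9
g(k):  0  0  1  1  2  0  0  1  1  2
So g(9) = 2.
Build the Grundy sequence for stack C with g(k) = mex{g(k−s) : s ∈ {3, 7}, s ≤ k}:
g(0) = mex{} = 0
g(1) = mex{} = 0
g(2) = mex{} = 0
g(3) = mex{0} = 1
g(4) = mex{0} = 1
g(5) = mex{0} = 1
g(6) = mex{1} = 0
g(7) = mex{0,1} = 2
g(8) = mex{0,1} = 2
g(9) = mex{0} = 1
So g(9) = 1.
Build the Grundy sequence for stack D with g(k) = mex{g(k−s) : s ∈ {4, 5, 6}, s ≤ k}:
k:     0  1  2  3  4  5  6  7  8  9 10
g(k):  0  0  0  0  1  1  1  1  2  2  0
So g(10) = 0.
By the Sprague-Grundy theorem, the Grundy value of a sum of independent games is the XOR of the component values.
Combined value = 2 ⊕ 2 ⊕ 1 ⊕ 0 = 1.

1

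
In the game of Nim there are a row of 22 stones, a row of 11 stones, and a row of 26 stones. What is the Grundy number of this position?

Write each in binary and XOR column by column:
  10110  (22)
  01011  (11)
  11010  (26)
  -----
  00111  (7)

7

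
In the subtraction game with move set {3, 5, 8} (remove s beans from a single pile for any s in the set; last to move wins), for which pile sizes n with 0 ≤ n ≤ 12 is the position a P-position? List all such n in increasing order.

Grundy values for subtraction set {3, 5, 8}:
k:     0  1  2  3  4  5  6  7  8  9 10 11 12
g(k):  0  0  0  1  1  1  2  2  2  3  3  0  0
The P-positions (g = 0) in 0..12 are 0, 1, 2, 11, 12.

0, 1, 2, 11, 12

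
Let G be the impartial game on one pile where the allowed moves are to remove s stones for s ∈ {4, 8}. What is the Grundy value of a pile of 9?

Compute g(0), g(1), … for moves {4, 8}:
k:     0  1  2  3  4  5  6  7  8  9
g(k):  0  0  0  0  1  1  1  1  2  2
So g(9) = 2.

2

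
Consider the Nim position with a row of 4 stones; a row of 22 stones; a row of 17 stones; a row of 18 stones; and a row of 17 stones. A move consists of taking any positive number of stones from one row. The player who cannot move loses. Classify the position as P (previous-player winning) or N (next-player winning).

Nim-sum: 4 XOR 22 XOR 17 XOR 18 XOR 17 = 0.
The nim-sum is 0, so this is a P-position: the player to move is in a losing position under optimal play.

P-position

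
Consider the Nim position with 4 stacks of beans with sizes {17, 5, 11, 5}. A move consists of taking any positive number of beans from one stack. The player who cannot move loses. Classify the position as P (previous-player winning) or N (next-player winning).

N-position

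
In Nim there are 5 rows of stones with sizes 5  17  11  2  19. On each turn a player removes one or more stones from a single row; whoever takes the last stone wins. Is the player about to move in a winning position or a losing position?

Compute the nim-sum pairwise:
5 ^ 17 = 20
20 ^ 11 = 31
31 ^ 2 = 29
29 ^ 19 = 14
The nim-sum is 14 ≠ 0, so this is an N-position: the player to move can win.

Winning position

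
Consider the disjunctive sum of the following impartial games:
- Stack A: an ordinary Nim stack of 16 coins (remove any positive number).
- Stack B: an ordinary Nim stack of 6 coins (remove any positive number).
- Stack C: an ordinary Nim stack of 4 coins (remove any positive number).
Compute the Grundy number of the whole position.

Stack A is a plain Nim stack of size 16, so its Grundy value is 16.
Stack B is a plain Nim stack of size 6, so its Grundy value is 6.
Stack C is a plain Nim stack of size 4, so its Grundy value is 4.
The value of a disjunctive sum is the nim-sum of the parts.
Combined value = 16 XOR 6 XOR 4 = 18.

18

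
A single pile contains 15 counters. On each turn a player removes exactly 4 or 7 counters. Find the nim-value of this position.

1

Build the Grundy sequence with g(k) = mex{g(k−s) : s ∈ {4, 7}, s ≤ k}:
k:     0  1  2  3  4  5  6  7  8  9 10 11 12 13 14 15
g(k):  0  0  0  0  1  1  1  1  2  2  2  0  0  0  0  1
So g(15) = 1.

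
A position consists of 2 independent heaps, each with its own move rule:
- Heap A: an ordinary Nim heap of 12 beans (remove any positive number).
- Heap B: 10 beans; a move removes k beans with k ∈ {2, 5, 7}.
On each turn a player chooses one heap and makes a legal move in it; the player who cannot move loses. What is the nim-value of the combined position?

Heap A is a plain Nim heap of size 12, so its Grundy value is 12.
Build the Grundy sequence for heap B with g(k) = mex{g(k−s) : s ∈ {2, 5, 7}, s ≤ k}:
k:     0  1  2  3  4  5  6  7  8  9 10
g(k):  0  0  1  1  0  2  1  3  2  2  0
So g(10) = 0.
The value of a disjunctive sum is the nim-sum of the parts.
Combined value = 12 ⊕ 0 = 12.

12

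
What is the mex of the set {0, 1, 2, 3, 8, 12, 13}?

The values 0, 1, 2, 3 are all present; 4 is the first non-negative integer missing from the set.

4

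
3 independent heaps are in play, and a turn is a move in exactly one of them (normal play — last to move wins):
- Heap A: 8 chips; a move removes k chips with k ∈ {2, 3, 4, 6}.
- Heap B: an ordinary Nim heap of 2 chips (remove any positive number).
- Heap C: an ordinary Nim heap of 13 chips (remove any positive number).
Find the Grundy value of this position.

15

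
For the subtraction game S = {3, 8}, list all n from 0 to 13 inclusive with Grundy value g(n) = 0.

Compute g(0), g(1), … for moves {3, 8}:
k:     0  1  2  3  4  5  6  7  8  9 10 11 12 13
g(k):  0  0  0  1  1  1  0  0  2  1  1  0  0  0
The P-positions (g = 0) in 0..13 are 0, 1, 2, 6, 7, 11, 12, 13.

0, 1, 2, 6, 7, 11, 12, 13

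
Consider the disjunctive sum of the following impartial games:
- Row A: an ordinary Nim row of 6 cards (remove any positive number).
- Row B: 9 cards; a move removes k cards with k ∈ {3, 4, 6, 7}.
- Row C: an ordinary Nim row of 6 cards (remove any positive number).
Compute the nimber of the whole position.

Row A is a plain Nim row of size 6, so its Grundy value is 6.
For row B, compute g(0), g(1), … with moves {3, 4, 6, 7}:
k:     0  1  2  3  4  5  6  7  8  9
g(k):  0  0  0  1  1  1  2  2  2  3
So g(9) = 3.
Row C is a plain Nim row of size 6, so its Grundy value is 6.
By the Sprague-Grundy theorem, the Grundy value of a sum of independent games is the XOR of the component values.
Combined value = 6 XOR 3 XOR 6 = 3.

3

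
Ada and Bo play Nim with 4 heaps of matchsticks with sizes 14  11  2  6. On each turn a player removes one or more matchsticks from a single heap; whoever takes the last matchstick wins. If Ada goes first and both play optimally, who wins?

Compute the nim-sum pairwise:
14 ⊕ 11 = 5
5 ⊕ 2 = 7
7 ⊕ 6 = 1
The nim-sum is 1 ≠ 0, so this is an N-position: the player to move can win; Ada has a winning move.

Ada wins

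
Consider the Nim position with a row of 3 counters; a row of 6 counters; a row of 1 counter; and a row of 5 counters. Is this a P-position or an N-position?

N-position

Compute the nim-sum pairwise:
3 XOR 6 = 5
5 XOR 1 = 4
4 XOR 5 = 1
The nim-sum is 1 ≠ 0, so this is an N-position: the player to move can win.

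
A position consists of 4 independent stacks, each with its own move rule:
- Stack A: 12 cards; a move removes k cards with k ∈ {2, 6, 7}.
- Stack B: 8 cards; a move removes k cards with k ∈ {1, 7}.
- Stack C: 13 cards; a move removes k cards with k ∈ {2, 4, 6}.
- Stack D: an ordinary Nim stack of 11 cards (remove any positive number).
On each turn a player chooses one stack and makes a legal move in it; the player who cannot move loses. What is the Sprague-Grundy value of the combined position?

11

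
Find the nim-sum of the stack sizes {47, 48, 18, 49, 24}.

36

Nim-sum: 47 ^ 48 ^ 18 ^ 49 ^ 24 = 36.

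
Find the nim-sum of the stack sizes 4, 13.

9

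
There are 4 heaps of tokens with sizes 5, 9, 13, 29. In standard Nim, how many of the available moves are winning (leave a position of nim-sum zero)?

1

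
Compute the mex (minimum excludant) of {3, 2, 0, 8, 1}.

The values 0, 1, 2, 3 are all present; 4 is the first non-negative integer missing from the set.

4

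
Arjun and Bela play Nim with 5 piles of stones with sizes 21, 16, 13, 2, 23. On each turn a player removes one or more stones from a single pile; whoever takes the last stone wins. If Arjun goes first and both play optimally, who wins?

Arjun wins

Bitwise XOR of the heap sizes:
  10101  (21)
  10000  (16)
  01101  (13)
  00010  (2)
  10111  (23)
  -----
  11101  (29)
The nim-sum is 29 ≠ 0, so this is an N-position: the player to move can win; Arjun has a winning move.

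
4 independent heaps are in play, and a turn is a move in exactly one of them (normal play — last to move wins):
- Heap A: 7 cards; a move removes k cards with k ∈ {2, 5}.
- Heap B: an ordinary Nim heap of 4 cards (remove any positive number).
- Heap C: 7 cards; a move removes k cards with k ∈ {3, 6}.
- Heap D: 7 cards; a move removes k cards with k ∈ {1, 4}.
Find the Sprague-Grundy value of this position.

6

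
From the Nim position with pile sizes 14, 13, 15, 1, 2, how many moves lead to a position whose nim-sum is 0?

3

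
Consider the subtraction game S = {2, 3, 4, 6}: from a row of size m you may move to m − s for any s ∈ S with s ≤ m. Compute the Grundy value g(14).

Build the Grundy sequence with g(k) = mex{g(k−s) : s ∈ {2, 3, 4, 6}, s ≤ k}:
g(0) = mex{} = 0
g(1) = mex{} = 0
g(2) = mex{0} = 1
g(3) = mex{0} = 1
g(4) = mex{0,1} = 2
g(5) = mex{0,1} = 2
g(6) = mex{0,1,2} = 3
g(7) = mex{0,1,2} = 3
g(8) = mex{1,2,3} = 0
g(9) = mex{1,2,3} = 0
g(10) = mex{0,2,3} = 1
g(11) = mex{0,2,3} = 1
g(12) = mex{0,1,3} = 2
g(13) = mex{0,1,3} = 2
g(14) = mex{0,1,2} = 3
So g(14) = 3.

3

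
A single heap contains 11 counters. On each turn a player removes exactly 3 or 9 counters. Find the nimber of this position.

1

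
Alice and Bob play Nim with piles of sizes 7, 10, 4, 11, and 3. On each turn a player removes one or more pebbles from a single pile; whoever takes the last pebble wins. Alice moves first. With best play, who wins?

Nim-sum: 7 ⊕ 10 ⊕ 4 ⊕ 11 ⊕ 3 = 1.
The nim-sum is 1 ≠ 0, so this is an N-position: the player to move can win; Alice has a winning move.

Alice wins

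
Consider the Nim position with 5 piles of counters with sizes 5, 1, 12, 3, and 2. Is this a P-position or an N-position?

N-position

Compute the nim-sum pairwise:
5 ⊕ 1 = 4
4 ⊕ 12 = 8
8 ⊕ 3 = 11
11 ⊕ 2 = 9
The nim-sum is 9 ≠ 0, so this is an N-position: the player to move can win.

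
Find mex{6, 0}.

0 is in the set but 1 is not, so the mex is 1.

1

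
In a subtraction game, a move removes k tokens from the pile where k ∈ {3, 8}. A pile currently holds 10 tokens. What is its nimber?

Grundy values for subtraction set {3, 8}:
k:     0  1  2  3  4  5  6  7  8  9 10
g(k):  0  0  0  1  1  1  0  0  2  1  1
So g(10) = 1.

1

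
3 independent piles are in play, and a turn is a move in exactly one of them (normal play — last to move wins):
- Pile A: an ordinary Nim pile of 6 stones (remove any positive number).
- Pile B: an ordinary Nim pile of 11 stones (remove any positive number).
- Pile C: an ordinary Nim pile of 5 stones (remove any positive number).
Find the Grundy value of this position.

8

Pile A is a plain Nim pile of size 6, so its Grundy value is 6.
Pile B is a plain Nim pile of size 11, so its Grundy value is 11.
Pile C is a plain Nim pile of size 5, so its Grundy value is 5.
By the Sprague-Grundy theorem, the Grundy value of a sum of independent games is the XOR of the component values.
Combined value = 6 ⊕ 11 ⊕ 5 = 8.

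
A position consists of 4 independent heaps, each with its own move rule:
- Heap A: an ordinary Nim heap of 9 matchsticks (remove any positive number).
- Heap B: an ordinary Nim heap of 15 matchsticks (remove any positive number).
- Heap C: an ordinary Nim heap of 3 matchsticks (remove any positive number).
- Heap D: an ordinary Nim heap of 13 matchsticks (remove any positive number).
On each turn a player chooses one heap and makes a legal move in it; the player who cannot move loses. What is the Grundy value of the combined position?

8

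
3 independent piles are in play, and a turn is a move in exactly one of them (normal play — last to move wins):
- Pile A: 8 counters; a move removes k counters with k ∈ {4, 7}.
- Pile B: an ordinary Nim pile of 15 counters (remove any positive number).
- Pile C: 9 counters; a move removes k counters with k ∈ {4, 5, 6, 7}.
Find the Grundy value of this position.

15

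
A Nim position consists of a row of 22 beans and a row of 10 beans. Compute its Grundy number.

28

Compute the nim-sum pairwise:
22 XOR 10 = 28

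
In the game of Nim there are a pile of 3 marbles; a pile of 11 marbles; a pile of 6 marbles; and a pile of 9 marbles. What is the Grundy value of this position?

Bitwise XOR of the heap sizes:
  0011  (3)
  1011  (11)
  0110  (6)
  1001  (9)
  ----
  0111  (7)

7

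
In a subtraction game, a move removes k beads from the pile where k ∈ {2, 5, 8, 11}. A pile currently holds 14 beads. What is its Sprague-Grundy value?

0

Compute g(0), g(1), … for moves {2, 5, 8, 11}:
g(0) = mex{} = 0
g(1) = mex{} = 0
g(2) = mex{0} = 1
g(3) = mex{0} = 1
g(4) = mex{1} = 0
g(5) = mex{0,1} = 2
g(6) = mex{0} = 1
g(7) = mex{1,2} = 0
g(8) = mex{0,1} = 2
g(9) = mex{0} = 1
g(10) = mex{1,2} = 0
g(11) = mex{0,1} = 2
g(12) = mex{0} = 1
g(13) = mex{1,2} = 0
g(14) = mex{1} = 0
So g(14) = 0.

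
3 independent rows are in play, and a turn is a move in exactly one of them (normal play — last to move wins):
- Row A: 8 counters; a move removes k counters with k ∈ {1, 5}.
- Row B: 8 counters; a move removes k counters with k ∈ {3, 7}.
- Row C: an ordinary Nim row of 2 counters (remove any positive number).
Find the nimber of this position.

0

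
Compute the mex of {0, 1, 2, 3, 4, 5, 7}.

6

The values 0, 1, 2, 3, 4, 5 are all present; 6 is the first non-negative integer missing from the set.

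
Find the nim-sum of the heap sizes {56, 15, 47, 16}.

8

Nim-sum: 56 ⊕ 15 ⊕ 47 ⊕ 16 = 8.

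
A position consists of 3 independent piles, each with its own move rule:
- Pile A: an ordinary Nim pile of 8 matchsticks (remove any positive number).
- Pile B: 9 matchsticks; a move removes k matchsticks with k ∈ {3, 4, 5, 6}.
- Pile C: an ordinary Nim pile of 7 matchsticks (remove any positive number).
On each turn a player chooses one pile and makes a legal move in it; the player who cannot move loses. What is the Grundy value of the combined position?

15

Pile A is a plain Nim pile of size 8, so its Grundy value is 8.
For pile B, compute g(0), g(1), … with moves {3, 4, 5, 6}:
g(0) = mex{} = 0
g(1) = mex{} = 0
g(2) = mex{} = 0
g(3) = mex{0} = 1
g(4) = mex{0} = 1
g(5) = mex{0} = 1
g(6) = mex{0,1} = 2
g(7) = mex{0,1} = 2
g(8) = mex{0,1} = 2
g(9) = mex{1,2} = 0
So g(9) = 0.
Pile C is a plain Nim pile of size 7, so its Grundy value is 7.
The value of a disjunctive sum is the nim-sum of the parts.
Combined value = 8 ⊕ 0 ⊕ 7 = 15.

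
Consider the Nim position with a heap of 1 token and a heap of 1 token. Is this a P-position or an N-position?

Compute the nim-sum pairwise:
1 ⊕ 1 = 0
The nim-sum is 0, so this is a P-position: the player to move is in a losing position under optimal play.

P-position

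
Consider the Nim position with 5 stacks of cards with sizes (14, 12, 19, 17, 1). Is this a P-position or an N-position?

In binary:
  01110  (14)
  01100  (12)
  10011  (19)
  10001  (17)
  00001  (1)
  -----
  00001  (1)
The nim-sum is 1 ≠ 0, so this is an N-position: the player to move can win.

N-position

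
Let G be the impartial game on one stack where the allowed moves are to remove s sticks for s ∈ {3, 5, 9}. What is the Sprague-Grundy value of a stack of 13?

2

Grundy values for subtraction set {3, 5, 9}:
k:     0  1  2  3  4  5  6  7  8  9 10 11 12 13
g(k):  0  0  0  1  1  1  2  2  0  3  3  1  0  2
So g(13) = 2.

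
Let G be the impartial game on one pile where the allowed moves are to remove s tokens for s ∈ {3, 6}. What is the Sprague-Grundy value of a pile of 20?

Build the Grundy sequence with g(k) = mex{g(k−s) : s ∈ {3, 6}, s ≤ k}:
k:     0  1  2  3  4  5  6  7  8  9 10 11 12 13 14 15 16 17 18 19 20
g(k):  0  0  0  1  1  1  2  2  2  0  0  0  1  1  1  2  2  2  0  0  0
So g(20) = 0.

0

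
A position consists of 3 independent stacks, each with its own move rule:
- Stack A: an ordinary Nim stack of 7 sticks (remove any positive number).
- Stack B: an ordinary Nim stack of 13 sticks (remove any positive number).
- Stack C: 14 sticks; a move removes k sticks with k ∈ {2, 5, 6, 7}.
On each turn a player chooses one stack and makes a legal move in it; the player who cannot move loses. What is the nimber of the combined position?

Stack A is a plain Nim stack of size 7, so its Grundy value is 7.
Stack B is a plain Nim stack of size 13, so its Grundy value is 13.
Grundy values for stack C (subtraction set {2, 5, 6, 7}):
k:     0  1  2  3  4  5  6  7  8  9 10 11 12 13 14
g(k):  0  0  1  1  0  2  1  3  2  2  3  3  0  0  1
So g(14) = 1.
The value of a disjunctive sum is the nim-sum of the parts.
Combined value = 7 ⊕ 13 ⊕ 1 = 11.

11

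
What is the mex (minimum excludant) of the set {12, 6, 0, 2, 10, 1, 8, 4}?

3

The values 0, 1, 2 are all present; 3 is the first non-negative integer missing from the set.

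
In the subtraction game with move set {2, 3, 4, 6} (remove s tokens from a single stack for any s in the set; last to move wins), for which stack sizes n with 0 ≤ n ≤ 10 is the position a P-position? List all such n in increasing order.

0, 1, 8, 9

Grundy values for subtraction set {2, 3, 4, 6}:
k:     0  1  2  3  4  5  6  7  8  9 10
g(k):  0  0  1  1  2  2  3  3  0  0  1
The P-positions (g = 0) in 0..10 are 0, 1, 8, 9.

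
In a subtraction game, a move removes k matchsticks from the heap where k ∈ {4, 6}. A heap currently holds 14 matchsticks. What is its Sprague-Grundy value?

1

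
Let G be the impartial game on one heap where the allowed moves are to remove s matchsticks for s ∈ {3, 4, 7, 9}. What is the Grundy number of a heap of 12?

Compute g(0), g(1), … for moves {3, 4, 7, 9}:
k:     0  1  2  3  4  5  6  7  8  9 10 11 12
g(k):  0  0  0  1  1  1  2  2  2  3  3  3  0
So g(12) = 0.

0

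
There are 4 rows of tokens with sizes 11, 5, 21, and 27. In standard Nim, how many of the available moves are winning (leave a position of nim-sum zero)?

Nim-sum: 11 ⊕ 5 ⊕ 21 ⊕ 27 = 0.
The nim-sum is already 0, so every move leaves a nonzero nim-sum — there are no winning moves.

0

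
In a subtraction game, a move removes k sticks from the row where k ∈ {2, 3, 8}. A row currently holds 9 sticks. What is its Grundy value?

2

Grundy values for subtraction set {2, 3, 8}:
k:     0  1  2  3  4  5  6  7  8  9
g(k):  0  0  1  1  2  0  0  1  1  2
So g(9) = 2.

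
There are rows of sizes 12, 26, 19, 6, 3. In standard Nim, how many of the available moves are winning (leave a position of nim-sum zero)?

0

Write each in binary and XOR column by column:
  01100  (12)
  11010  (26)
  10011  (19)
  00110  (6)
  00011  (3)
  -----
  00000  (0)
The nim-sum is already 0, so every move leaves a nonzero nim-sum — there are no winning moves.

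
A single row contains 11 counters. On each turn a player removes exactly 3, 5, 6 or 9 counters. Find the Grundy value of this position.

3

Compute g(0), g(1), … for moves {3, 5, 6, 9}:
g(0) = mex{} = 0
g(1) = mex{} = 0
g(2) = mex{} = 0
g(3) = mex{0} = 1
g(4) = mex{0} = 1
g(5) = mex{0} = 1
g(6) = mex{0,1} = 2
g(7) = mex{0,1} = 2
g(8) = mex{0,1} = 2
g(9) = mex{0,1,2} = 3
g(10) = mex{0,1,2} = 3
g(11) = mex{0,1,2} = 3
So g(11) = 3.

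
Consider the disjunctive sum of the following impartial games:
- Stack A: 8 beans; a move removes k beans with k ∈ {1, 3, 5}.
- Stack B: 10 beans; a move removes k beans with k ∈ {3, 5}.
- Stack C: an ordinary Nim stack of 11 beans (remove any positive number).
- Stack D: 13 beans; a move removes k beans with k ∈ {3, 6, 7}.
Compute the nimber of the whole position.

Grundy values for stack A (subtraction set {1, 3, 5}):
k:     0  1  2  3  4  5  6  7  8
g(k):  0  1  0  1  0  1  0  1  0
So g(8) = 0.
For stack B, compute g(0), g(1), … with moves {3, 5}:
k:     0  1  2  3  4  5  6  7  8  9 10
g(k):  0  0  0  1  1  1  2  2  0  0  0
So g(10) = 0.
Stack C is a plain Nim stack of size 11, so its Grundy value is 11.
Grundy values for stack D (subtraction set {3, 6, 7}):
g(0) = mex{} = 0
g(1) = mex{} = 0
g(2) = mex{} = 0
g(3) = mex{0} = 1
g(4) = mex{0} = 1
g(5) = mex{0} = 1
g(6) = mex{0,1} = 2
g(7) = mex{0,1} = 2
g(8) = mex{0,1} = 2
g(9) = mex{0,1,2} = 3
g(10) = mex{1,2} = 0
g(11) = mex{1,2} = 0
g(12) = mex{1,2,3} = 0
g(13) = mex{0,2} = 1
So g(13) = 1.
The value of a disjunctive sum is the nim-sum of the parts.
Combined value = 0 XOR 0 XOR 11 XOR 1 = 10.

10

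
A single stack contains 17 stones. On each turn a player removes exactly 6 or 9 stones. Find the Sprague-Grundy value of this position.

0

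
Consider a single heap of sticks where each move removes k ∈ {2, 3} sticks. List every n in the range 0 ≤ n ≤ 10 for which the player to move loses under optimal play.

Compute g(0), g(1), … for moves {2, 3}:
k:     0  1  2  3  4  5  6  7  8  9 10
g(k):  0  0  1  1  2  0  0  1  1  2  0
The P-positions (g = 0) in 0..10 are 0, 1, 5, 6, 10.

0, 1, 5, 6, 10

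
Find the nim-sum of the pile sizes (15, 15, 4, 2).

6

Bitwise XOR of the heap sizes:
  1111  (15)
  1111  (15)
  0100  (4)
  0010  (2)
  ----
  0110  (6)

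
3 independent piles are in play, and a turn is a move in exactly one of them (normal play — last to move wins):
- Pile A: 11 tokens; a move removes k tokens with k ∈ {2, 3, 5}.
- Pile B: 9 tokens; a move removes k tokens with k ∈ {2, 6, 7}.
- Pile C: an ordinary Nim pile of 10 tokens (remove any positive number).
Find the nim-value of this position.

8

Build the Grundy sequence for pile A with g(k) = mex{g(k−s) : s ∈ {2, 3, 5}, s ≤ k}:
g(0) = mex{} = 0
g(1) = mex{} = 0
g(2) = mex{0} = 1
g(3) = mex{0} = 1
g(4) = mex{0,1} = 2
g(5) = mex{0,1} = 2
g(6) = mex{0,1,2} = 3
g(7) = mex{1,2} = 0
g(8) = mex{1,2,3} = 0
g(9) = mex{0,2,3} = 1
g(10) = mex{0,2} = 1
g(11) = mex{0,1,3} = 2
So g(11) = 2.
For pile B, compute g(0), g(1), … with moves {2, 6, 7}:
g(0) = mex{} = 0
g(1) = mex{} = 0
g(2) = mex{0} = 1
g(3) = mex{0} = 1
g(4) = mex{1} = 0
g(5) = mex{1} = 0
g(6) = mex{0} = 1
g(7) = mex{0} = 1
g(8) = mex{0,1} = 2
g(9) = mex{1} = 0
So g(9) = 0.
Pile C is a plain Nim pile of size 10, so its Grundy value is 10.
The value of a disjunctive sum is the nim-sum of the parts.
Combined value = 2 ⊕ 0 ⊕ 10 = 8.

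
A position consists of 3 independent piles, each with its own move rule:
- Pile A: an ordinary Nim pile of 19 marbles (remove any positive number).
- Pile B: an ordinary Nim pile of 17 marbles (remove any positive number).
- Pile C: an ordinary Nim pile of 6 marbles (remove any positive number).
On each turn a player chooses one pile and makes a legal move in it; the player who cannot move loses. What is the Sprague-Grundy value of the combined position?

4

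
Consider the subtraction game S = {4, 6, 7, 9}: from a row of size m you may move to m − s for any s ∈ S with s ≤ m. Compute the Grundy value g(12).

3

Grundy values for subtraction set {4, 6, 7, 9}:
g(0) = mex{} = 0
g(1) = mex{} = 0
g(2) = mex{} = 0
g(3) = mex{} = 0
g(4) = mex{0} = 1
g(5) = mex{0} = 1
g(6) = mex{0} = 1
g(7) = mex{0} = 1
g(8) = mex{0,1} = 2
g(9) = mex{0,1} = 2
g(10) = mex{0,1} = 2
g(11) = mex{0,1} = 2
g(12) = mex{0,1,2} = 3
So g(12) = 3.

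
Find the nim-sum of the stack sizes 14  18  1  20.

Nim-sum: 14 XOR 18 XOR 1 XOR 20 = 9.

9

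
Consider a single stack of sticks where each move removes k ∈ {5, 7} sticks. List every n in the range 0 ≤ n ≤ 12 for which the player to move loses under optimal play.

0, 1, 2, 3, 4, 12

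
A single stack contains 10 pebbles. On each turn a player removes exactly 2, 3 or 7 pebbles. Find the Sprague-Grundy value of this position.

0

Compute g(0), g(1), … for moves {2, 3, 7}:
g(0) = mex{} = 0
g(1) = mex{} = 0
g(2) = mex{0} = 1
g(3) = mex{0} = 1
g(4) = mex{0,1} = 2
g(5) = mex{1} = 0
g(6) = mex{1,2} = 0
g(7) = mex{0,2} = 1
g(8) = mex{0} = 1
g(9) = mex{0,1} = 2
g(10) = mex{1} = 0
So g(10) = 0.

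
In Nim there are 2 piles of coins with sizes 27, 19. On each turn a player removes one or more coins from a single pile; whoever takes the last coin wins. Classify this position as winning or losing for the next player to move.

Winning position

Nim-sum: 27 ^ 19 = 8.
The nim-sum is 8 ≠ 0, so this is an N-position: the player to move can win.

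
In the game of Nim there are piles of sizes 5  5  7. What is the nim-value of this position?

Bitwise XOR of the heap sizes:
  101  (5)
  101  (5)
  111  (7)
  ---
  111  (7)

7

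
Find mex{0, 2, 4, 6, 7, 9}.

0 is in the set but 1 is not, so the mex is 1.

1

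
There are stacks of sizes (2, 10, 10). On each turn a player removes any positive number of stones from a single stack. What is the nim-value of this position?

In binary:
  0010  (2)
  1010  (10)
  1010  (10)
  ----
  0010  (2)

2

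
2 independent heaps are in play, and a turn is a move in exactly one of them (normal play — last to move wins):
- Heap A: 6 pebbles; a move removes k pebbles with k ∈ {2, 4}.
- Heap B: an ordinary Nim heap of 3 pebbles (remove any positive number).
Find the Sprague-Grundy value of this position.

Build the Grundy sequence for heap A with g(k) = mex{g(k−s) : s ∈ {2, 4}, s ≤ k}:
k:     0  1  2  3  4  5  6
g(k):  0  0  1  1  2  2  0
So g(6) = 0.
Heap B is a plain Nim heap of size 3, so its Grundy value is 3.
By the Sprague-Grundy theorem, the Grundy value of a sum of independent games is the XOR of the component values.
Combined value = 0 ⊕ 3 = 3.

3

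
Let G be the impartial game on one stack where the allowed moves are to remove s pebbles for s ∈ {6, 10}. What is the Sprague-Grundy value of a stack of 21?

Grundy values for subtraction set {6, 10}:
k:     0  1  2  3  4  5  6  7  8  9 10 11 12 13 14 15 16 17 18 19 20 21
g(k):  0  0  0  0  0  0  1  1  1  1  1  1  2  2  2  2  0  0  0  0  0  0
So g(21) = 0.

0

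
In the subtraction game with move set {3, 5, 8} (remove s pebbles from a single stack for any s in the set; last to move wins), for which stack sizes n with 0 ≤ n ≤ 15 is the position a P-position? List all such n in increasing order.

Grundy values for subtraction set {3, 5, 8}:
k:     0  1  2  3  4  5  6  7  8  9 10 11 12 13 14 15
g(k):  0  0  0  1  1  1  2  2  2  3  3  0  0  0  1  1
The P-positions (g = 0) in 0..15 are 0, 1, 2, 11, 12, 13.

0, 1, 2, 11, 12, 13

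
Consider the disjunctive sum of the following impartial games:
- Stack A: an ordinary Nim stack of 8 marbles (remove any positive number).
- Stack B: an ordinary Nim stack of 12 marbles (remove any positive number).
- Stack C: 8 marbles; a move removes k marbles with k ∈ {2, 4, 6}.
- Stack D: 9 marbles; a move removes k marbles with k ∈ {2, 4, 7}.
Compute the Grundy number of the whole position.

4

Stack A is a plain Nim stack of size 8, so its Grundy value is 8.
Stack B is a plain Nim stack of size 12, so its Grundy value is 12.
For stack C, compute g(0), g(1), … with moves {2, 4, 6}:
g(0) = mex{} = 0
g(1) = mex{} = 0
g(2) = mex{0} = 1
g(3) = mex{0} = 1
g(4) = mex{0,1} = 2
g(5) = mex{0,1} = 2
g(6) = mex{0,1,2} = 3
g(7) = mex{0,1,2} = 3
g(8) = mex{1,2,3} = 0
So g(8) = 0.
Grundy values for stack D (subtraction set {2, 4, 7}):
g(0) = mex{} = 0
g(1) = mex{} = 0
g(2) = mex{0} = 1
g(3) = mex{0} = 1
g(4) = mex{0,1} = 2
g(5) = mex{0,1} = 2
g(6) = mex{1,2} = 0
g(7) = mex{0,1,2} = 3
g(8) = mex{0,2} = 1
g(9) = mex{1,2,3} = 0
So g(9) = 0.
The value of a disjunctive sum is the nim-sum of the parts.
Combined value = 8 ⊕ 12 ⊕ 0 ⊕ 0 = 4.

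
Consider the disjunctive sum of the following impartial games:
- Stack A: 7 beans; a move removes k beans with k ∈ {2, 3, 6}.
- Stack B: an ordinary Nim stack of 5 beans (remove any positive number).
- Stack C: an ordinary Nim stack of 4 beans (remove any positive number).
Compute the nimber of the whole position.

0

For stack A, compute g(0), g(1), … with moves {2, 3, 6}:
g(0) = mex{} = 0
g(1) = mex{} = 0
g(2) = mex{0} = 1
g(3) = mex{0} = 1
g(4) = mex{0,1} = 2
g(5) = mex{1} = 0
g(6) = mex{0,1,2} = 3
g(7) = mex{0,2} = 1
So g(7) = 1.
Stack B is a plain Nim stack of size 5, so its Grundy value is 5.
Stack C is a plain Nim stack of size 4, so its Grundy value is 4.
The value of a disjunctive sum is the nim-sum of the parts.
Combined value = 1 XOR 5 XOR 4 = 0.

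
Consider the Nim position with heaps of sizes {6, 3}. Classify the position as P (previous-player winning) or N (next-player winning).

N-position

Nim-sum: 6 XOR 3 = 5.
The nim-sum is 5 ≠ 0, so this is an N-position: the player to move can win.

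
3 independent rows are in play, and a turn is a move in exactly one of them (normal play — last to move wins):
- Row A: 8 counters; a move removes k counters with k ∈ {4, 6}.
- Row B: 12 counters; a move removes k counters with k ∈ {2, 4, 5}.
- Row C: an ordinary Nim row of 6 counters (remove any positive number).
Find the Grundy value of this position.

For row A, compute g(0), g(1), … with moves {4, 6}:
g(0) = mex{} = 0
g(1) = mex{} = 0
g(2) = mex{} = 0
g(3) = mex{} = 0
g(4) = mex{0} = 1
g(5) = mex{0} = 1
g(6) = mex{0} = 1
g(7) = mex{0} = 1
g(8) = mex{0,1} = 2
So g(8) = 2.
Grundy values for row B (subtraction set {2, 4, 5}):
g(0) = mex{} = 0
g(1) = mex{} = 0
g(2) = mex{0} = 1
g(3) = mex{0} = 1
g(4) = mex{0,1} = 2
g(5) = mex{0,1} = 2
g(6) = mex{0,1,2} = 3
g(7) = mex{1,2} = 0
g(8) = mex{1,2,3} = 0
g(9) = mex{0,2} = 1
g(10) = mex{0,2,3} = 1
g(11) = mex{0,1,3} = 2
g(12) = mex{0,1} = 2
So g(12) = 2.
Row C is a plain Nim row of size 6, so its Grundy value is 6.
By the Sprague-Grundy theorem, the Grundy value of a sum of independent games is the XOR of the component values.
Combined value = 2 ⊕ 2 ⊕ 6 = 6.

6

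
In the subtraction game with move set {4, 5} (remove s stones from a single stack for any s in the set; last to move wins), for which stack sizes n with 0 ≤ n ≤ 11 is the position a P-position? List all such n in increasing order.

0, 1, 2, 3, 9, 10, 11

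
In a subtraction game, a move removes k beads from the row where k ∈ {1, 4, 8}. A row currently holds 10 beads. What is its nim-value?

3

Grundy values for subtraction set {1, 4, 8}:
g(0) = mex{} = 0
g(1) = mex{0} = 1
g(2) = mex{1} = 0
g(3) = mex{0} = 1
g(4) = mex{0,1} = 2
g(5) = mex{1,2} = 0
g(6) = mex{0} = 1
g(7) = mex{1} = 0
g(8) = mex{0,2} = 1
g(9) = mex{0,1} = 2
g(10) = mex{0,1,2} = 3
So g(10) = 3.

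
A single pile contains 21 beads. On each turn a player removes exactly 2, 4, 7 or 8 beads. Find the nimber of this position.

2

Compute g(0), g(1), … for moves {2, 4, 7, 8}:
k:     0  1  2  3  4  5  6  7  8  9 10 11 12 13 14 15 16 17 18 19 20 21
g(k):  0  0  1  1  2  2  0  3  1  4  2  0  0  1  1  2  2  0  3  1  4  2
So g(21) = 2.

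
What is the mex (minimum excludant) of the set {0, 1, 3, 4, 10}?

The values 0, 1 are all present; 2 is the first non-negative integer missing from the set.

2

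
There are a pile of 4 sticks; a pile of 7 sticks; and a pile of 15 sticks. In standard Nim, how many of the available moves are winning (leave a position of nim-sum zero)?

1

In binary:
  0100  (4)
  0111  (7)
  1111  (15)
  ----
  1100  (12)
The overall nim-sum is X = 12. A pile of size p has a winning move iff p XOR X < p (reduce it to p XOR X).
  4: 4 XOR 12 = 8 ≥ 4 — no move.
  7: 7 XOR 12 = 11 ≥ 7 — no move.
  15: 15 XOR 12 = 3 < 15 — winning move (to 3).
That gives 1 winning move.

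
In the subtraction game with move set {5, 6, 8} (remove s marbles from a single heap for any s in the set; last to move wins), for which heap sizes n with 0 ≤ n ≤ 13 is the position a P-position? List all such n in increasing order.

0, 1, 2, 3, 4, 13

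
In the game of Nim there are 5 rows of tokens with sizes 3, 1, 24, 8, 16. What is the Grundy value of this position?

2

Nim-sum: 3 XOR 1 XOR 24 XOR 8 XOR 16 = 2.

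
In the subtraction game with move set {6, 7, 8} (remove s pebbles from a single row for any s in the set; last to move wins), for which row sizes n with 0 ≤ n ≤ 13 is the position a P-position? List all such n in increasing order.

0, 1, 2, 3, 4, 5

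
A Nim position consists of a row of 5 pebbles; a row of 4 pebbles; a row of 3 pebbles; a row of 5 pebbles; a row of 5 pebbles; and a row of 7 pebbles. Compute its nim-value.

5

Nim-sum: 5 ⊕ 4 ⊕ 3 ⊕ 5 ⊕ 5 ⊕ 7 = 5.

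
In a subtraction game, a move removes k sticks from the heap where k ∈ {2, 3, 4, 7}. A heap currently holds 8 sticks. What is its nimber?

Compute g(0), g(1), … for moves {2, 3, 4, 7}:
g(0) = mex{} = 0
g(1) = mex{} = 0
g(2) = mex{0} = 1
g(3) = mex{0} = 1
g(4) = mex{0,1} = 2
g(5) = mex{0,1} = 2
g(6) = mex{1,2} = 0
g(7) = mex{0,1,2} = 3
g(8) = mex{0,2} = 1
So g(8) = 1.

1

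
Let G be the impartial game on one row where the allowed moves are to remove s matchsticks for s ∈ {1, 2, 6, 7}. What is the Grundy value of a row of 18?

2

Compute g(0), g(1), … for moves {1, 2, 6, 7}:
k:     0  1  2  3  4  5  6  7  8  9 10 11 12 13 14 15 16 17 18
g(k):  0  1  2  0  1  2  3  4  0  1  2  0  1  2  3  4  0  1  2
So g(18) = 2.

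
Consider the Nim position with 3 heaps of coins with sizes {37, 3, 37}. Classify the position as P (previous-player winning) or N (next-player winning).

Nim-sum: 37 ^ 3 ^ 37 = 3.
The nim-sum is 3 ≠ 0, so this is an N-position: the player to move can win.

N-position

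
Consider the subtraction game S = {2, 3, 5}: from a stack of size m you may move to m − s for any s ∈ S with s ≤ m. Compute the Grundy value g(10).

Grundy values for subtraction set {2, 3, 5}:
k:     0  1  2  3  4  5  6  7  8  9 10
g(k):  0  0  1  1  2  2  3  0  0  1  1
So g(10) = 1.

1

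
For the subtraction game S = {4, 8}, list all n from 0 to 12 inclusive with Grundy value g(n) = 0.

0, 1, 2, 3, 12

Compute g(0), g(1), … for moves {4, 8}:
g(0) = mex{} = 0
g(1) = mex{} = 0
g(2) = mex{} = 0
g(3) = mex{} = 0
g(4) = mex{0} = 1
g(5) = mex{0} = 1
g(6) = mex{0} = 1
g(7) = mex{0} = 1
g(8) = mex{0,1} = 2
g(9) = mex{0,1} = 2
g(10) = mex{0,1} = 2
g(11) = mex{0,1} = 2
g(12) = mex{1,2} = 0
The P-positions (g = 0) in 0..12 are 0, 1, 2, 3, 12.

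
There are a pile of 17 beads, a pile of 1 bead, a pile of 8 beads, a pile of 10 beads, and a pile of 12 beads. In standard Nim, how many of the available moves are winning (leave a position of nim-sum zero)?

Nim-sum: 17 ^ 1 ^ 8 ^ 10 ^ 12 = 30.
The overall nim-sum is X = 30. A pile of size p has a winning move iff p XOR X < p (reduce it to p XOR X).
  17: 17 XOR 30 = 15 < 17 — winning move (to 15).
  1: 1 XOR 30 = 31 ≥ 1 — no move.
  8: 8 XOR 30 = 22 ≥ 8 — no move.
  10: 10 XOR 30 = 20 ≥ 10 — no move.
  12: 12 XOR 30 = 18 ≥ 12 — no move.
That gives 1 winning move.

1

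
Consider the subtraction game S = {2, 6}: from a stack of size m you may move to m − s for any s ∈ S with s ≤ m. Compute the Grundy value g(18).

Compute g(0), g(1), … for moves {2, 6}:
k:     0  1  2  3  4  5  6  7  8  9 10 11 12 13 14 15 16 17 18
g(k):  0  0  1  1  0  0  1  1  0  0  1  1  0  0  1  1  0  0  1
So g(18) = 1.

1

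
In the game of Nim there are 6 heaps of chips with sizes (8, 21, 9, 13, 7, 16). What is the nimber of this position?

Nim-sum: 8 ⊕ 21 ⊕ 9 ⊕ 13 ⊕ 7 ⊕ 16 = 14.

14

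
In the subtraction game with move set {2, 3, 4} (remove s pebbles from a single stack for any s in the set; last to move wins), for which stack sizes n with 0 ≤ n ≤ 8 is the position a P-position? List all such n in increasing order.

0, 1, 6, 7

Grundy values for subtraction set {2, 3, 4}:
g(0) = mex{} = 0
g(1) = mex{} = 0
g(2) = mex{0} = 1
g(3) = mex{0} = 1
g(4) = mex{0,1} = 2
g(5) = mex{0,1} = 2
g(6) = mex{1,2} = 0
g(7) = mex{1,2} = 0
g(8) = mex{0,2} = 1
The P-positions (g = 0) in 0..8 are 0, 1, 6, 7.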